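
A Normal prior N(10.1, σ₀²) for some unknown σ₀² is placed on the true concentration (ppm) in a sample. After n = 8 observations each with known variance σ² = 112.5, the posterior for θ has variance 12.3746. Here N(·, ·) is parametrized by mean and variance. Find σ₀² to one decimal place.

σ₀² = 103.1

For the Normal–Normal model with known σ², precisions add: τ_n = τ₀ + n/σ².
So 1/σ₀² = 1/12.3746 − 8/112.5 = 0.080811 − 0.071111 = 0.009700.
Hence σ₀² = 1/0.009700 ≈ 103.1.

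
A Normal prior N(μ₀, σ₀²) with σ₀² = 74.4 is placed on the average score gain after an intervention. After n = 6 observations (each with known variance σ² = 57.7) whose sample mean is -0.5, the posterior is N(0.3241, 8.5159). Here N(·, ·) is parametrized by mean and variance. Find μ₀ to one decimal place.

With known observation variance, the Normal–Normal posterior has precision τ_n = τ₀ + n/σ² and mean μ_n = (τ₀μ₀ + (n/σ²)x̄)/τ_n.
Here τ₀ = 1/74.4 = 0.013441 and τ_data = 6/57.7 = 0.103986, so τ_n = 0.117427.
Rearranging for μ₀: μ₀ = (μ_n·τ_n − τ_data·x̄)/τ₀ = (0.3241·0.117427 − 0.103986·-0.5) / 0.013441 = 0.090051/0.013441 ≈ 6.7.

μ₀ = 6.7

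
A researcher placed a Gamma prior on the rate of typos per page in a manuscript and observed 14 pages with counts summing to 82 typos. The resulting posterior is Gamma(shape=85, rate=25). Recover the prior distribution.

A Gamma(α, β) prior (rate parametrization) on a Poisson rate with n observations summing to S gives posterior Gamma(α+S, β+n).
So α = 85 − 82 = 3 and β = 25 − 14 = 11.

Gamma(shape=3, rate=11)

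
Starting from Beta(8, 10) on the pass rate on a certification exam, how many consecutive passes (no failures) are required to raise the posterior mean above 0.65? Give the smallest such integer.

After k passes and 0 failures the posterior is Beta(8+k, 10), with mean (8+k)/(8+10+k).
Set (8+k)/(18+k) > 0.65 and solve: k > (0.65·18 − 8)/(1 − 0.65) = 10.571.
The smallest integer exceeding 10.571 is 11.

k = 11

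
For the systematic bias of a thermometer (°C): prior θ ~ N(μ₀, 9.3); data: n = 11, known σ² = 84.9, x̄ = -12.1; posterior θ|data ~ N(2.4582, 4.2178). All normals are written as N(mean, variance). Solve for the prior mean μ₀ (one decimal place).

μ₀ = 20.0

With known observation variance, the Normal–Normal posterior has precision τ_n = τ₀ + n/σ² and mean μ_n = (τ₀μ₀ + (n/σ²)x̄)/τ_n.
Here τ₀ = 1/9.3 = 0.107527 and τ_data = 11/84.9 = 0.129564, so τ_n = 0.237091.
Rearranging for μ₀: μ₀ = (μ_n·τ_n − τ_data·x̄)/τ₀ = (2.4582·0.237091 − 0.129564·-12.1) / 0.107527 = 2.150541/0.107527 ≈ 20.0.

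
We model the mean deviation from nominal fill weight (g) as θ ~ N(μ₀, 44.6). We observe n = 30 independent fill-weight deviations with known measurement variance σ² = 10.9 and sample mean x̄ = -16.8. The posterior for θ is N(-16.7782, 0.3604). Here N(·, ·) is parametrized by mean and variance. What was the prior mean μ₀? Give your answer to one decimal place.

μ₀ = -14.1

With known observation variance, the Normal–Normal posterior has precision τ_n = τ₀ + n/σ² and mean μ_n = (τ₀μ₀ + (n/σ²)x̄)/τ_n.
Here τ₀ = 1/44.6 = 0.022422 and τ_data = 30/10.9 = 2.752294, so τ_n = 2.774716.
Rearranging for μ₀: μ₀ = (μ_n·τ_n − τ_data·x̄)/τ₀ = (-16.7782·2.774716 − 2.752294·-16.8) / 0.022422 = -0.316201/0.022422 ≈ -14.1.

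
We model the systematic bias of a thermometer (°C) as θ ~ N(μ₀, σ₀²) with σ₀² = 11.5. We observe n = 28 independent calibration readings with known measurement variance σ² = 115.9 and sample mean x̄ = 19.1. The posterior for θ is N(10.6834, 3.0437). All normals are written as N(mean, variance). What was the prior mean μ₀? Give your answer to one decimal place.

With known observation variance, the Normal–Normal posterior has precision τ_n = τ₀ + n/σ² and mean μ_n = (τ₀μ₀ + (n/σ²)x̄)/τ_n.
Here τ₀ = 1/11.5 = 0.086957 and τ_data = 28/115.9 = 0.241588, so τ_n = 0.328545.
Rearranging for μ₀: μ₀ = (μ_n·τ_n − τ_data·x̄)/τ₀ = (10.6834·0.328545 − 0.241588·19.1) / 0.086957 = -1.104353/0.086957 ≈ -12.7.

μ₀ = -12.7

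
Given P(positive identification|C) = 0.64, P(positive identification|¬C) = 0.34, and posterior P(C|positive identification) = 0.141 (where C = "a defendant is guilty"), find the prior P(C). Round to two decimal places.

P(C) = 0.08

Bayes' rule in odds form gives O(C|E) = O(C)·[P(E|C)/P(E|¬C)], hence O(C) = O(C|E)/LR.
Posterior odds = 0.141/(1−0.141) = 0.1641. LR = 0.64/0.34 = 1.8824.
Prior odds = 0.1641/1.8824 = 0.0872, so P(C) = 0.0872/(1+0.0872) ≈ 0.08.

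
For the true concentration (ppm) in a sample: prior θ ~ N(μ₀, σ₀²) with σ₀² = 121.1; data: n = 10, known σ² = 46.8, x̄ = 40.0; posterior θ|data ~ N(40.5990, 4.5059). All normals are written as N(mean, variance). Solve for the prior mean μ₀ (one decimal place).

μ₀ = 56.1

With known observation variance, the Normal–Normal posterior has precision τ_n = τ₀ + n/σ² and mean μ_n = (τ₀μ₀ + (n/σ²)x̄)/τ_n.
Here τ₀ = 1/121.1 = 0.008258 and τ_data = 10/46.8 = 0.213675, so τ_n = 0.221933.
Rearranging for μ₀: μ₀ = (μ_n·τ_n − τ_data·x̄)/τ₀ = (40.5990·0.221933 − 0.213675·40.0) / 0.008258 = 0.463258/0.008258 ≈ 56.1.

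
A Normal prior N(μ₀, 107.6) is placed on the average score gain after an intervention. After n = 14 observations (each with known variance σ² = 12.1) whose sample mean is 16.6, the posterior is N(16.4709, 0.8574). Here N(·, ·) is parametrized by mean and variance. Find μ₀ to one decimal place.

The posterior mean is a precision-weighted average: μ_n = (τ₀μ₀ + τ_data·x̄)/(τ₀+τ_data), with τ₀=1/σ₀² and τ_data=n/σ².
Here τ₀ = 1/107.6 = 0.009294 and τ_data = 14/12.1 = 1.157025, so τ_n = 1.166319.
Rearranging for μ₀: μ₀ = (μ_n·τ_n − τ_data·x̄)/τ₀ = (16.4709·1.166319 − 1.157025·16.6) / 0.009294 = 0.003709/0.009294 ≈ 0.4.

μ₀ = 0.4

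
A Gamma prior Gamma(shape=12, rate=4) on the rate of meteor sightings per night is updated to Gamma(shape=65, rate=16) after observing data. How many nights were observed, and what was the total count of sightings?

A Gamma(α, β) prior (rate parametrization) on a Poisson rate with n observations summing to S gives posterior Gamma(α+S, β+n).
Matching: Σxᵢ = 65 − 12 = 53 and n = 16 − 4 = 12.

n = 12 nights with total 53 sightings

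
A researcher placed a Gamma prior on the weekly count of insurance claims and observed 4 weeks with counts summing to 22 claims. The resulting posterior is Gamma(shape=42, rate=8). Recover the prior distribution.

Gamma(shape=20, rate=4)

A Gamma(α, β) prior (rate parametrization) on a Poisson rate with n observations summing to S gives posterior Gamma(α+S, β+n).
So α = 42 − 22 = 20 and β = 8 − 4 = 4.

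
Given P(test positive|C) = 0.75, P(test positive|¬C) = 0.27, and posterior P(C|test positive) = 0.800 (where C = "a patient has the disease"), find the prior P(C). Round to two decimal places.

P(C) = 0.59

In odds form, posterior odds = prior odds × likelihood ratio, so prior odds = posterior odds ÷ LR.
Posterior odds = 0.800/(1−0.800) = 4.0000. LR = 0.75/0.27 = 2.7778.
Prior odds = 4.0000/2.7778 = 1.4400, so P(C) = 1.4400/(1+1.4400) ≈ 0.59.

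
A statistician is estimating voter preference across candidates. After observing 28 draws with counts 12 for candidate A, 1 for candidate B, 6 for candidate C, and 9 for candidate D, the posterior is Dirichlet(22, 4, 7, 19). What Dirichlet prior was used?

For a Dirichlet(α) prior with multinomial counts c, the posterior is Dirichlet(α + c) componentwise.
Subtract each count from the matching posterior parameter: 22−12=10, 4−1=3, 7−6=1, 19−9=10.

Dirichlet(10, 3, 1, 10)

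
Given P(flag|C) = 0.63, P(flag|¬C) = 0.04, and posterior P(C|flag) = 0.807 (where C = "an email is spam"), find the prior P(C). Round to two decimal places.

P(C) = 0.21

Bayes' rule in odds form gives O(C|E) = O(C)·[P(E|C)/P(E|¬C)], hence O(C) = O(C|E)/LR.
Posterior odds = 0.807/(1−0.807) = 4.1813. LR = 0.63/0.04 = 15.7500.
Prior odds = 4.1813/15.7500 = 0.2655, so P(C) = 0.2655/(1+0.2655) ≈ 0.21.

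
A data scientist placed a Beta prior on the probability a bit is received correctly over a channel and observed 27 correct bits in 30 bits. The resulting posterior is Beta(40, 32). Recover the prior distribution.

Beta(13, 29)

Under Beta–binomial conjugacy the posterior parameters are (a+s, b+f).
Subtract the data counts: 40−27=13, 32−3=29.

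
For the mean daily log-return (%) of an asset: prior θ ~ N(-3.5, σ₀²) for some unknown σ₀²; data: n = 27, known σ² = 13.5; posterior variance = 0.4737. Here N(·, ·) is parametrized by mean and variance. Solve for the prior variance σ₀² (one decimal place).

σ₀² = 9.0

For the Normal–Normal model with known σ², precisions add: τ_n = τ₀ + n/σ².
So 1/σ₀² = 1/0.4737 − 27/13.5 = 2.111041 − 2.000000 = 0.111041.
Hence σ₀² = 1/0.111041 ≈ 9.0.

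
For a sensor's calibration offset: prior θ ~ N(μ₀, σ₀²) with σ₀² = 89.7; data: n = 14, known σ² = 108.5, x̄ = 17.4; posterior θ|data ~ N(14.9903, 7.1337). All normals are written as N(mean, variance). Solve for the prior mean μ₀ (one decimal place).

μ₀ = -12.9

With known observation variance, the Normal–Normal posterior has precision τ_n = τ₀ + n/σ² and mean μ_n = (τ₀μ₀ + (n/σ²)x̄)/τ_n.
Here τ₀ = 1/89.7 = 0.011148 and τ_data = 14/108.5 = 0.129032, so τ_n = 0.140180.
Rearranging for μ₀: μ₀ = (μ_n·τ_n − τ_data·x̄)/τ₀ = (14.9903·0.140180 − 0.129032·17.4) / 0.011148 = -0.143817/0.011148 ≈ -12.9.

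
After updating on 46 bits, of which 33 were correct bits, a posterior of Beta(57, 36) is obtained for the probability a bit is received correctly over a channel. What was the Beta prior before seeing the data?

A Beta(α, β) prior with s successes and f failures in binomial data gives a Beta(α+s, β+f) posterior.
Subtract the data counts: 57−33=24, 36−13=23.

Beta(24, 23)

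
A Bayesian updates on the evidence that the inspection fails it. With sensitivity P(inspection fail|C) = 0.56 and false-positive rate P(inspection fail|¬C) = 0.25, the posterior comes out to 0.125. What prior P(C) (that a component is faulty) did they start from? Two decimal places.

Bayes' rule in odds form gives O(C|E) = O(C)·[P(E|C)/P(E|¬C)], hence O(C) = O(C|E)/LR.
Posterior odds = 0.125/(1−0.125) = 0.1429. LR = 0.56/0.25 = 2.2400.
Prior odds = 0.1429/2.2400 = 0.0638, so P(C) = 0.0638/(1+0.0638) ≈ 0.06.

P(C) = 0.06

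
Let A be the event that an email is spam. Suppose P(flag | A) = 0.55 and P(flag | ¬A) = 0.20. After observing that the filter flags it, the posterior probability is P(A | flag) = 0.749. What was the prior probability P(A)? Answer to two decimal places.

Bayes' rule in odds form gives O(A|E) = O(A)·[P(E|A)/P(E|¬A)], hence O(A) = O(A|E)/LR.
Posterior odds = 0.749/(1−0.749) = 2.9841. LR = 0.55/0.20 = 2.7500.
Prior odds = 2.9841/2.7500 = 1.0851, so P(A) = 1.0851/(1+1.0851) ≈ 0.52.

P(A) = 0.52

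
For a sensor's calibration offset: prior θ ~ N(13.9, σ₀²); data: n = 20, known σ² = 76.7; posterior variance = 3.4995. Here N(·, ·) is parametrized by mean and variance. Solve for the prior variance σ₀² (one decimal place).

σ₀² = 40.0

Posterior precision equals prior precision plus data precision: 1/σ_n² = 1/σ₀² + n/σ².
So 1/σ₀² = 1/3.4995 − 20/76.7 = 0.285755 − 0.260756 = 0.024999.
Hence σ₀² = 1/0.024999 ≈ 40.0.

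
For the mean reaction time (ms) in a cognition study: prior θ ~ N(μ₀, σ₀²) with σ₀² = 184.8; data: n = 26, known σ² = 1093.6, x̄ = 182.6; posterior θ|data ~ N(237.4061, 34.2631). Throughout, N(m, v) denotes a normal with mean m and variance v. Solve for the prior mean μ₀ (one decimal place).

μ₀ = 478.2

With known observation variance, the Normal–Normal posterior has precision τ_n = τ₀ + n/σ² and mean μ_n = (τ₀μ₀ + (n/σ²)x̄)/τ_n.
Here τ₀ = 1/184.8 = 0.005411 and τ_data = 26/1093.6 = 0.023775, so τ_n = 0.029186.
Rearranging for μ₀: μ₀ = (μ_n·τ_n − τ_data·x̄)/τ₀ = (237.4061·0.029186 − 0.023775·182.6) / 0.005411 = 2.587619/0.005411 ≈ 478.2.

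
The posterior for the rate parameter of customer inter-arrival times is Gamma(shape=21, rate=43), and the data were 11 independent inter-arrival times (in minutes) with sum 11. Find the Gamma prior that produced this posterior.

For an exponential likelihood with a Gamma(α, β) prior on the rate, n observations with total T give posterior Gamma(α+n, β+T).
So α = 21 − 11 = 10 and β = 43 − 11 = 32.

Gamma(shape=10, rate=32)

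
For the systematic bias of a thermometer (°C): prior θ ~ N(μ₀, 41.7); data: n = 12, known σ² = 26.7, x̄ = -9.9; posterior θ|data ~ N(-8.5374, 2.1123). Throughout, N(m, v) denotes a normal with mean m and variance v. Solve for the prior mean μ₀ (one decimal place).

The posterior mean is a precision-weighted average: μ_n = (τ₀μ₀ + τ_data·x̄)/(τ₀+τ_data), with τ₀=1/σ₀² and τ_data=n/σ².
Here τ₀ = 1/41.7 = 0.023981 and τ_data = 12/26.7 = 0.449438, so τ_n = 0.473419.
Rearranging for μ₀: μ₀ = (μ_n·τ_n − τ_data·x̄)/τ₀ = (-8.5374·0.473419 − 0.449438·-9.9) / 0.023981 = 0.407669/0.023981 ≈ 17.0.

μ₀ = 17.0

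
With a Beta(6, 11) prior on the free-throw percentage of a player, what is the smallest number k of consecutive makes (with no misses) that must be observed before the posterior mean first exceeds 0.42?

k = 2

After k makes and 0 misses the posterior is Beta(6+k, 11), with mean (6+k)/(6+11+k).
Set (6+k)/(17+k) > 0.42 and solve: k > (0.42·17 − 6)/(1 − 0.42) = 1.966.
The smallest integer exceeding 1.966 is 2.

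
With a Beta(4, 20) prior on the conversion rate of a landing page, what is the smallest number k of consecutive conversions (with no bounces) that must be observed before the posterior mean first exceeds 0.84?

After k conversions and 0 bounces the posterior is Beta(4+k, 20), with mean (4+k)/(4+20+k).
Set (4+k)/(24+k) > 0.84 and solve: k > (0.84·24 − 4)/(1 − 0.84) = 101.000.
The smallest integer exceeding 101.000 is 102.

k = 102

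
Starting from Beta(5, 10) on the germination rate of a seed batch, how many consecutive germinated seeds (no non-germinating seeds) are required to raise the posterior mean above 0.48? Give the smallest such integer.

k = 5

After k germinated seeds and 0 non-germinating seeds the posterior is Beta(5+k, 10), with mean (5+k)/(5+10+k).
Set (5+k)/(15+k) > 0.48 and solve: k > (0.48·15 − 5)/(1 − 0.48) = 4.231.
The smallest integer exceeding 4.231 is 5.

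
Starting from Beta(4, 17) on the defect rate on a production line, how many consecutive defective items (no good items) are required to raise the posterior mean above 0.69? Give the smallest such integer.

After k defective items and 0 good items the posterior is Beta(4+k, 17), with mean (4+k)/(4+17+k).
Set (4+k)/(21+k) > 0.69 and solve: k > (0.69·21 − 4)/(1 − 0.69) = 33.839.
The smallest integer exceeding 33.839 is 34, and checking k=34: (38)/(55) = 0.6909 > 0.69.

k = 34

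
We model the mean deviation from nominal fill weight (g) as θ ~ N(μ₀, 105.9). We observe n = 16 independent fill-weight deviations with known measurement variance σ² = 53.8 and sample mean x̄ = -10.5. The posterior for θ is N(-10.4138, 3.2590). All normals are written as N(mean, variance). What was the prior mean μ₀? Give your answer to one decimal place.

μ₀ = -7.7

With known observation variance, the Normal–Normal posterior has precision τ_n = τ₀ + n/σ² and mean μ_n = (τ₀μ₀ + (n/σ²)x̄)/τ_n.
Here τ₀ = 1/105.9 = 0.009443 and τ_data = 16/53.8 = 0.297398, so τ_n = 0.306841.
Rearranging for μ₀: μ₀ = (μ_n·τ_n − τ_data·x̄)/τ₀ = (-10.4138·0.306841 − 0.297398·-10.5) / 0.009443 = -0.072702/0.009443 ≈ -7.7.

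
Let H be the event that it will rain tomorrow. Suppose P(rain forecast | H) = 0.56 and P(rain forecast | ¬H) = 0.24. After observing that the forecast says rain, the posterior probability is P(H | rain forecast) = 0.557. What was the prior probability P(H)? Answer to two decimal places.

Bayes' rule in odds form gives O(H|E) = O(H)·[P(E|H)/P(E|¬H)], hence O(H) = O(H|E)/LR.
Posterior odds = 0.557/(1−0.557) = 1.2573. LR = 0.56/0.24 = 2.3333.
Prior odds = 1.2573/2.3333 = 0.5389, so P(H) = 0.5389/(1+0.5389) ≈ 0.35.

P(H) = 0.35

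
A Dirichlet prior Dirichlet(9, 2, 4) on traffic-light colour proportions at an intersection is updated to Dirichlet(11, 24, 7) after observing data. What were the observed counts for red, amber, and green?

For a Dirichlet(α) prior with multinomial counts c, the posterior is Dirichlet(α + c) componentwise.
Counts are posterior − prior componentwise: 11−9=2, 24−2=22, 7−4=3.

counts (2, 22, 3)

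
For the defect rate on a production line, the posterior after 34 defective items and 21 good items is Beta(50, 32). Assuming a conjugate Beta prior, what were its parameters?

Under Beta–binomial conjugacy the posterior parameters are (α+s, β+f).
So α = 50 − 34 = 16 and β = 32 − 21 = 11.

Beta(16, 11)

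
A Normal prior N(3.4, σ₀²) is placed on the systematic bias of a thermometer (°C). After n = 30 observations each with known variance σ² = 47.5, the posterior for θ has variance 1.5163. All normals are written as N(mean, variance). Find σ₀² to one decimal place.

Posterior precision equals prior precision plus data precision: 1/σ_n² = 1/σ₀² + n/σ².
So 1/σ₀² = 1/1.5163 − 30/47.5 = 0.659500 − 0.631579 = 0.027921.
Hence σ₀² = 1/0.027921 ≈ 35.8.

σ₀² = 35.8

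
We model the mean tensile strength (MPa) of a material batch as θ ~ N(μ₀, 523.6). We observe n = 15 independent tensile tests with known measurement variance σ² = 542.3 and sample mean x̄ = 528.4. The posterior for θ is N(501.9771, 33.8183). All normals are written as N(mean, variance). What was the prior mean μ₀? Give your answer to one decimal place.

μ₀ = 119.3

The posterior mean is a precision-weighted average: μ_n = (τ₀μ₀ + τ_data·x̄)/(τ₀+τ_data), with τ₀=1/σ₀² and τ_data=n/σ².
Here τ₀ = 1/523.6 = 0.001910 and τ_data = 15/542.3 = 0.027660, so τ_n = 0.029570.
Rearranging for μ₀: μ₀ = (μ_n·τ_n − τ_data·x̄)/τ₀ = (501.9771·0.029570 − 0.027660·528.4) / 0.001910 = 0.227919/0.001910 ≈ 119.3.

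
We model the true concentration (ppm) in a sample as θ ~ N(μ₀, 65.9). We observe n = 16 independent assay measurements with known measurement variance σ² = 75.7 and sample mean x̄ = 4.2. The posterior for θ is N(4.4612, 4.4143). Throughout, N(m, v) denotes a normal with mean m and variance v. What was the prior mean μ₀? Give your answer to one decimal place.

μ₀ = 8.1

With known observation variance, the Normal–Normal posterior has precision τ_n = τ₀ + n/σ² and mean μ_n = (τ₀μ₀ + (n/σ²)x̄)/τ_n.
Here τ₀ = 1/65.9 = 0.015175 and τ_data = 16/75.7 = 0.211361, so τ_n = 0.226536.
Rearranging for μ₀: μ₀ = (μ_n·τ_n − τ_data·x̄)/τ₀ = (4.4612·0.226536 − 0.211361·4.2) / 0.015175 = 0.122906/0.015175 ≈ 8.1.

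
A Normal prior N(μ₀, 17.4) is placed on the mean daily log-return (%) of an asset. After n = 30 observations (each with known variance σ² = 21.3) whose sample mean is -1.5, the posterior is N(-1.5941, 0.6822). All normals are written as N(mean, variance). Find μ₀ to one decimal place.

μ₀ = -3.9

With known observation variance, the Normal–Normal posterior has precision τ_n = τ₀ + n/σ² and mean μ_n = (τ₀μ₀ + (n/σ²)x̄)/τ_n.
Here τ₀ = 1/17.4 = 0.057471 and τ_data = 30/21.3 = 1.408451, so τ_n = 1.465922.
Rearranging for μ₀: μ₀ = (μ_n·τ_n − τ_data·x̄)/τ₀ = (-1.5941·1.465922 − 1.408451·-1.5) / 0.057471 = -0.224150/0.057471 ≈ -3.9.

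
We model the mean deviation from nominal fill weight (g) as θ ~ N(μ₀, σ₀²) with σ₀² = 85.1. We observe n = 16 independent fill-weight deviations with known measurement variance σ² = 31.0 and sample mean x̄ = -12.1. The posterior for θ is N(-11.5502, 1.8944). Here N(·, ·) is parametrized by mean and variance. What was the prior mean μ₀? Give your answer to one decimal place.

The posterior mean is a precision-weighted average: μ_n = (τ₀μ₀ + τ_data·x̄)/(τ₀+τ_data), with τ₀=1/σ₀² and τ_data=n/σ².
Here τ₀ = 1/85.1 = 0.011751 and τ_data = 16/31.0 = 0.516129, so τ_n = 0.527880.
Rearranging for μ₀: μ₀ = (μ_n·τ_n − τ_data·x̄)/τ₀ = (-11.5502·0.527880 − 0.516129·-12.1) / 0.011751 = 0.148041/0.011751 ≈ 12.6.

μ₀ = 12.6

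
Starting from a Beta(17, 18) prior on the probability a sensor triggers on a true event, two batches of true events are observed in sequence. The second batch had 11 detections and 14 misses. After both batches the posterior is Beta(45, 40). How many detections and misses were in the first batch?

Because Beta–binomial updating is additive in the counts, the combined data contributed (α_post−α_prior, β_post−β_prior) successes and failures.
Total across both batches: 45−17=28 detections, 40−18=22 misses.
Subtract the second batch: 28−11=17 detections and 22−14=8 misses.

17 detections and 8 misses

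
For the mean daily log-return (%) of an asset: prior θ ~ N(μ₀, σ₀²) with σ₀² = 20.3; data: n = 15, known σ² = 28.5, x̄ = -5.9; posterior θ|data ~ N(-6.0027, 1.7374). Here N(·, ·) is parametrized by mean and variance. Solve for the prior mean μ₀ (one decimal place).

μ₀ = -7.1

The posterior mean is a precision-weighted average: μ_n = (τ₀μ₀ + τ_data·x̄)/(τ₀+τ_data), with τ₀=1/σ₀² and τ_data=n/σ².
Here τ₀ = 1/20.3 = 0.049261 and τ_data = 15/28.5 = 0.526316, so τ_n = 0.575577.
Rearranging for μ₀: μ₀ = (μ_n·τ_n − τ_data·x̄)/τ₀ = (-6.0027·0.575577 − 0.526316·-5.9) / 0.049261 = -0.349752/0.049261 ≈ -7.1.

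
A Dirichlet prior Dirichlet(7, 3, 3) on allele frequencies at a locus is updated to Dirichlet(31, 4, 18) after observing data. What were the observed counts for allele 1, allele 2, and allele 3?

For a Dirichlet(α) prior with multinomial counts c, the posterior is Dirichlet(α + c) componentwise.
Counts are posterior − prior componentwise: 31−7=24, 4−3=1, 18−3=15.

counts (24, 1, 15)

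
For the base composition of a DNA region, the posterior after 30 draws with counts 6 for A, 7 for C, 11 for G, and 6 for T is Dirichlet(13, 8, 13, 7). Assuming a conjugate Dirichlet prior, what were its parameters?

For a Dirichlet(α) prior with multinomial counts c, the posterior is Dirichlet(α + c) componentwise.
Subtract each count from the matching posterior parameter: 13−6=7, 8−7=1, 13−11=2, 7−6=1.

Dirichlet(7, 1, 2, 1)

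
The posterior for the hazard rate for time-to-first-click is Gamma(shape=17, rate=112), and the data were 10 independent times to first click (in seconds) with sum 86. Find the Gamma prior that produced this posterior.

Gamma–exponential conjugacy: posterior shape = α + n, posterior rate = β + Σtᵢ.
So α = 17 − 10 = 7 and β = 112 − 86 = 26.

Gamma(shape=7, rate=26)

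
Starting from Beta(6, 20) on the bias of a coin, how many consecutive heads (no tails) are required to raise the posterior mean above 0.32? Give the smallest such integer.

After k heads and 0 tails the posterior is Beta(6+k, 20), with mean (6+k)/(6+20+k).
Set (6+k)/(26+k) > 0.32 and solve: k > (0.32·26 − 6)/(1 − 0.32) = 3.412.
The smallest integer exceeding 3.412 is 4.

k = 4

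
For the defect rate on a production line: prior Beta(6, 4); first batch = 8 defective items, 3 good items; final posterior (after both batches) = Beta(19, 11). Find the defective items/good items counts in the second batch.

5 defective items and 4 good items

Because Beta–binomial updating is additive in the counts, the combined data contributed (α_post−α_prior, β_post−β_prior) successes and failures.
Total across both batches: 19−6=13 defective items, 11−4=7 good items.
Subtract the first batch: 13−8=5 defective items and 7−3=4 good items.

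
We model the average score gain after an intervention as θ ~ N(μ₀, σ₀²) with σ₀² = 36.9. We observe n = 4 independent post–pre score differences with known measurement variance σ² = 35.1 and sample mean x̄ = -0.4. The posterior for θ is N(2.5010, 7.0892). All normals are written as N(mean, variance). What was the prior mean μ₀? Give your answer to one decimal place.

With known observation variance, the Normal–Normal posterior has precision τ_n = τ₀ + n/σ² and mean μ_n = (τ₀μ₀ + (n/σ²)x̄)/τ_n.
Here τ₀ = 1/36.9 = 0.027100 and τ_data = 4/35.1 = 0.113960, so τ_n = 0.141060.
Rearranging for μ₀: μ₀ = (μ_n·τ_n − τ_data·x̄)/τ₀ = (2.5010·0.141060 − 0.113960·-0.4) / 0.027100 = 0.398375/0.027100 ≈ 14.7.

μ₀ = 14.7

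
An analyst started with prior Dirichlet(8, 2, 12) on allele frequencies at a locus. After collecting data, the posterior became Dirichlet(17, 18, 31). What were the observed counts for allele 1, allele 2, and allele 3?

counts (9, 16, 19)

For a Dirichlet(α) prior with multinomial counts c, the posterior is Dirichlet(α + c) componentwise.
Counts are posterior − prior componentwise: 17−8=9, 18−2=16, 31−12=19.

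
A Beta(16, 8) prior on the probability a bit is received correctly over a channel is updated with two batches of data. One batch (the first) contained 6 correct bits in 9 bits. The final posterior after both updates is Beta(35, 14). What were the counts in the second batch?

Sequential conjugate updates are equivalent to a single update on the pooled data, so total successes = posterior α − prior α and total failures = posterior β − prior β.
Total across both batches: 35−16=19 correct bits, 14−8=6 errors.
Subtract the first batch: 19−6=13 correct bits and 6−3=3 errors.

13 correct bits and 3 errors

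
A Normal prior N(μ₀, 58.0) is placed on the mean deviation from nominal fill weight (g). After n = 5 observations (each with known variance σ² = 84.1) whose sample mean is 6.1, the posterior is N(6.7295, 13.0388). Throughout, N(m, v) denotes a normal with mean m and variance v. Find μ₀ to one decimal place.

μ₀ = 8.9

The posterior mean is a precision-weighted average: μ_n = (τ₀μ₀ + τ_data·x̄)/(τ₀+τ_data), with τ₀=1/σ₀² and τ_data=n/σ².
Here τ₀ = 1/58.0 = 0.017241 and τ_data = 5/84.1 = 0.059453, so τ_n = 0.076694.
Rearranging for μ₀: μ₀ = (μ_n·τ_n − τ_data·x̄)/τ₀ = (6.7295·0.076694 − 0.059453·6.1) / 0.017241 = 0.153449/0.017241 ≈ 8.9.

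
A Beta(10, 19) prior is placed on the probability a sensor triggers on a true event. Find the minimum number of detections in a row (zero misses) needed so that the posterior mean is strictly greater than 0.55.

After k detections and 0 misses the posterior is Beta(10+k, 19), with mean (10+k)/(10+19+k).
Set (10+k)/(29+k) > 0.55 and solve: k > (0.55·29 − 10)/(1 − 0.55) = 13.222.
The smallest integer exceeding 13.222 is 14.

k = 14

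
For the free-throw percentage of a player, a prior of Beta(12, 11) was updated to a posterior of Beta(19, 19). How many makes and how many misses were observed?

7 makes and 8 misses

A Beta(a, b) prior with s successes and f failures in binomial data gives a Beta(a+s, b+f) posterior.
So s = 19 − 12 = 7 and f = 19 − 11 = 8.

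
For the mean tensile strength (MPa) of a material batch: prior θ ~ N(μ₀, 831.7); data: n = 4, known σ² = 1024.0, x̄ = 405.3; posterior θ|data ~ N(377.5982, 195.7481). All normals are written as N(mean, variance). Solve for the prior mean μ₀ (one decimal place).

With known observation variance, the Normal–Normal posterior has precision τ_n = τ₀ + n/σ² and mean μ_n = (τ₀μ₀ + (n/σ²)x̄)/τ_n.
Here τ₀ = 1/831.7 = 0.001202 and τ_data = 4/1024.0 = 0.003906, so τ_n = 0.005108.
Rearranging for μ₀: μ₀ = (μ_n·τ_n − τ_data·x̄)/τ₀ = (377.5982·0.005108 − 0.003906·405.3) / 0.001202 = 0.345670/0.001202 ≈ 287.6.

μ₀ = 287.6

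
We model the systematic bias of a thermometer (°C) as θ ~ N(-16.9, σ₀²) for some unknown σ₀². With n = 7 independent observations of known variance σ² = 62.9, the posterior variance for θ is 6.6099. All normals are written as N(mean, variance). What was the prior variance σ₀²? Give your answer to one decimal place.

For the Normal–Normal model with known σ², precisions add: τ_n = τ₀ + n/σ².
So 1/σ₀² = 1/6.6099 − 7/62.9 = 0.151288 − 0.111288 = 0.040000.
Hence σ₀² = 1/0.040000 ≈ 25.0.

σ₀² = 25.0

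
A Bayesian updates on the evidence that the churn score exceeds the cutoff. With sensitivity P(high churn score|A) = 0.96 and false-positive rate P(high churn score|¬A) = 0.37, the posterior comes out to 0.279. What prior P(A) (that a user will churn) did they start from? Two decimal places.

P(A) = 0.13

In odds form, posterior odds = prior odds × likelihood ratio, so prior odds = posterior odds ÷ LR.
Posterior odds = 0.279/(1−0.279) = 0.3870. LR = 0.96/0.37 = 2.5946.
Prior odds = 0.3870/2.5946 = 0.1492, so P(A) = 0.1492/(1+0.1492) ≈ 0.13.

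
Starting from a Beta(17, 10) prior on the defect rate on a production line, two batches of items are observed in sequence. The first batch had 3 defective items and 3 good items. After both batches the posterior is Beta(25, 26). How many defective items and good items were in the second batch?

5 defective items and 13 good items

Sequential conjugate updates are equivalent to a single update on the pooled data, so total successes = posterior α − prior α and total failures = posterior β − prior β.
Total across both batches: 25−17=8 defective items, 26−10=16 good items.
Subtract the first batch: 8−3=5 defective items and 16−3=13 good items.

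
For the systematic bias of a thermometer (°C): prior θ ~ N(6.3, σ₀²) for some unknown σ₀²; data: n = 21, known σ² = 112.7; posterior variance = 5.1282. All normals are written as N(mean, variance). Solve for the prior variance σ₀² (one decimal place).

Posterior precision equals prior precision plus data precision: 1/σ_n² = 1/σ₀² + n/σ².
So 1/σ₀² = 1/5.1282 − 21/112.7 = 0.195000 − 0.186335 = 0.008665.
Hence σ₀² = 1/0.008665 ≈ 115.4.

σ₀² = 115.4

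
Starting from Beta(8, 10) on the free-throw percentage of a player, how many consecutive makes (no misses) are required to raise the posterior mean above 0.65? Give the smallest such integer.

k = 11

After k makes and 0 misses the posterior is Beta(8+k, 10), with mean (8+k)/(8+10+k).
Set (8+k)/(18+k) > 0.65 and solve: k > (0.65·18 − 8)/(1 − 0.65) = 10.571.
The smallest integer exceeding 10.571 is 11.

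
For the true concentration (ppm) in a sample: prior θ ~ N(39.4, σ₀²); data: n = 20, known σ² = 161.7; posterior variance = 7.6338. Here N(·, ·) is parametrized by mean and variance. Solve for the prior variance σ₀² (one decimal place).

Posterior precision equals prior precision plus data precision: 1/σ_n² = 1/σ₀² + n/σ².
So 1/σ₀² = 1/7.6338 − 20/161.7 = 0.130996 − 0.123686 = 0.007310.
Hence σ₀² = 1/0.007310 ≈ 136.8.

σ₀² = 136.8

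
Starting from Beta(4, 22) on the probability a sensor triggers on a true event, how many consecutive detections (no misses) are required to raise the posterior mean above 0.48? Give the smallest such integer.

After k detections and 0 misses the posterior is Beta(4+k, 22), with mean (4+k)/(4+22+k).
Set (4+k)/(26+k) > 0.48 and solve: k > (0.48·26 − 4)/(1 − 0.48) = 16.308.
The smallest integer exceeding 16.308 is 17.

k = 17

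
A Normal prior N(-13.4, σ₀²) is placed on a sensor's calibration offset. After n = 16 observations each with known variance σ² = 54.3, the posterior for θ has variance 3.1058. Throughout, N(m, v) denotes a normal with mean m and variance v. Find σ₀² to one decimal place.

σ₀² = 36.6

For the Normal–Normal model with known σ², precisions add: τ_n = τ₀ + n/σ².
So 1/σ₀² = 1/3.1058 − 16/54.3 = 0.321978 − 0.294659 = 0.027319.
Hence σ₀² = 1/0.027319 ≈ 36.6.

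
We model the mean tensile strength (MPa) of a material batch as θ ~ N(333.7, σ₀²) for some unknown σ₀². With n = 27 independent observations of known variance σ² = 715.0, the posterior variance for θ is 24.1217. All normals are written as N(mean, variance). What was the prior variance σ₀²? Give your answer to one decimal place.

σ₀² = 270.7

For the Normal–Normal model with known σ², precisions add: τ_n = τ₀ + n/σ².
So 1/σ₀² = 1/24.1217 − 27/715.0 = 0.041456 − 0.037762 = 0.003694.
Hence σ₀² = 1/0.003694 ≈ 270.7.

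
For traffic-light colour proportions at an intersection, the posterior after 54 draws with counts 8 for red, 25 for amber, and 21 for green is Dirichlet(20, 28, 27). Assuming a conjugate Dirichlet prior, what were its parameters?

Dirichlet(12, 3, 6)

For a Dirichlet(α) prior with multinomial counts c, the posterior is Dirichlet(α + c) componentwise.
Subtract each count from the matching posterior parameter: 20−8=12, 28−25=3, 27−21=6.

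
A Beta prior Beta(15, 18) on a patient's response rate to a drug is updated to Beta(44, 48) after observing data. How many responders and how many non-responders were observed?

Under Beta–binomial conjugacy the posterior parameters are (α+s, β+f).
So s = 44 − 15 = 29 and f = 48 − 18 = 30.

29 responders and 30 non-responders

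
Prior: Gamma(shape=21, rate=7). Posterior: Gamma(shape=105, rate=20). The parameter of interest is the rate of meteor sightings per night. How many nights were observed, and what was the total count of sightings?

n = 13 nights with total 84 sightings

Gamma–Poisson conjugacy: posterior shape = α + Σxᵢ, posterior rate = β + n.
Matching: Σxᵢ = 105 − 21 = 84 and n = 20 − 7 = 13.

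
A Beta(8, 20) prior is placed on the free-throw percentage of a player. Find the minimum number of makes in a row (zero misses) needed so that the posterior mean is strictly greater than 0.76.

After k makes and 0 misses the posterior is Beta(8+k, 20), with mean (8+k)/(8+20+k).
Set (8+k)/(28+k) > 0.76 and solve: k > (0.76·28 − 8)/(1 − 0.76) = 55.333.
The smallest integer exceeding 55.333 is 56.

k = 56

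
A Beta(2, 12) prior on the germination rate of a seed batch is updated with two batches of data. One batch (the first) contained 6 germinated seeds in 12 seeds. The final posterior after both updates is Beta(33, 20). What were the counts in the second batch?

25 germinated seeds and 2 non-germinating seeds

Because Beta–binomial updating is additive in the counts, the combined data contributed (α_post−α_prior, β_post−β_prior) successes and failures.
Total across both batches: 33−2=31 germinated seeds, 20−12=8 non-germinating seeds.
Subtract the first batch: 31−6=25 germinated seeds and 8−6=2 non-germinating seeds.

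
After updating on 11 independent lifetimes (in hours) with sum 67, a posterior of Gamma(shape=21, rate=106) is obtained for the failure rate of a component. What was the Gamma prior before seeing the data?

Gamma(shape=10, rate=39)

For an exponential likelihood with a Gamma(α, β) prior on the rate, n observations with total T give posterior Gamma(α+n, β+T).
So α = 21 − 11 = 10 and β = 106 − 67 = 39.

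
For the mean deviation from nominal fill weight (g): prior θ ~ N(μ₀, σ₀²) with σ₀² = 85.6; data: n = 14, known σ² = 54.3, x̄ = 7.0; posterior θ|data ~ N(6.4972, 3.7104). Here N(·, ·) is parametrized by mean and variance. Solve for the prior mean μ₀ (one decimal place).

μ₀ = -4.6

The posterior mean is a precision-weighted average: μ_n = (τ₀μ₀ + τ_data·x̄)/(τ₀+τ_data), with τ₀=1/σ₀² and τ_data=n/σ².
Here τ₀ = 1/85.6 = 0.011682 and τ_data = 14/54.3 = 0.257827, so τ_n = 0.269509.
Rearranging for μ₀: μ₀ = (μ_n·τ_n − τ_data·x̄)/τ₀ = (6.4972·0.269509 − 0.257827·7.0) / 0.011682 = -0.053735/0.011682 ≈ -4.6.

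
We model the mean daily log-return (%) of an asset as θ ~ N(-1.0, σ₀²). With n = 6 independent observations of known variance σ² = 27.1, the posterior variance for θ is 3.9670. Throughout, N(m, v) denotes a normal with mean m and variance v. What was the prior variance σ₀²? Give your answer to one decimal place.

For the Normal–Normal model with known σ², precisions add: τ_n = τ₀ + n/σ².
So 1/σ₀² = 1/3.9670 − 6/27.1 = 0.252080 − 0.221402 = 0.030678.
Hence σ₀² = 1/0.030678 ≈ 32.6.

σ₀² = 32.6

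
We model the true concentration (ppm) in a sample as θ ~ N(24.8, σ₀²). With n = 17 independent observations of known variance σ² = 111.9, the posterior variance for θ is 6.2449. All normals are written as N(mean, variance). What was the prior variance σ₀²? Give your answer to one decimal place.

σ₀² = 121.8

For the Normal–Normal model with known σ², precisions add: τ_n = τ₀ + n/σ².
So 1/σ₀² = 1/6.2449 − 17/111.9 = 0.160131 − 0.151921 = 0.008210.
Hence σ₀² = 1/0.008210 ≈ 121.8.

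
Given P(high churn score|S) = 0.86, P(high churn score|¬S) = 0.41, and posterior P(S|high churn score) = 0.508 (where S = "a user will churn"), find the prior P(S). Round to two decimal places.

In odds form, posterior odds = prior odds × likelihood ratio, so prior odds = posterior odds ÷ LR.
Posterior odds = 0.508/(1−0.508) = 1.0325. LR = 0.86/0.41 = 2.0976.
Prior odds = 1.0325/2.0976 = 0.4922, so P(S) = 0.4922/(1+0.4922) ≈ 0.33.

P(S) = 0.33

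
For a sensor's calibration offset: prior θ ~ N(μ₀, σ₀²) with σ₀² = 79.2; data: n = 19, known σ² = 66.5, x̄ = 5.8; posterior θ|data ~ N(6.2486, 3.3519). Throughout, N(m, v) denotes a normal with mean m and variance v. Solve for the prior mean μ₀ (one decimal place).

μ₀ = 16.4

With known observation variance, the Normal–Normal posterior has precision τ_n = τ₀ + n/σ² and mean μ_n = (τ₀μ₀ + (n/σ²)x̄)/τ_n.
Here τ₀ = 1/79.2 = 0.012626 and τ_data = 19/66.5 = 0.285714, so τ_n = 0.298340.
Rearranging for μ₀: μ₀ = (μ_n·τ_n − τ_data·x̄)/τ₀ = (6.2486·0.298340 − 0.285714·5.8) / 0.012626 = 0.207066/0.012626 ≈ 16.4.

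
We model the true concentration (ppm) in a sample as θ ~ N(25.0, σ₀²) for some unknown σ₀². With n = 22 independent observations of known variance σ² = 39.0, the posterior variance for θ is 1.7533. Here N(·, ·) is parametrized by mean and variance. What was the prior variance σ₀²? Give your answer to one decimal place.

σ₀² = 160.0

Posterior precision equals prior precision plus data precision: 1/σ_n² = 1/σ₀² + n/σ².
So 1/σ₀² = 1/1.7533 − 22/39.0 = 0.570353 − 0.564103 = 0.006250.
Hence σ₀² = 1/0.006250 ≈ 160.0.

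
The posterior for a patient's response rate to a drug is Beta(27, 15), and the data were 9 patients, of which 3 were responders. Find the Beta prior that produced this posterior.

Beta(24, 9)

A Beta(a, b) prior with s successes and f failures in binomial data gives a Beta(a+s, b+f) posterior.
So a = 27 − 3 = 24 and b = 15 − 6 = 9.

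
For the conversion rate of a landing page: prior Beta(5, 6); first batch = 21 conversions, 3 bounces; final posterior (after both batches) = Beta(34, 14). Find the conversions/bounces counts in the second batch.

8 conversions and 5 bounces

Because Beta–binomial updating is additive in the counts, the combined data contributed (α_post−α_prior, β_post−β_prior) successes and failures.
Total across both batches: 34−5=29 conversions, 14−6=8 bounces.
Subtract the first batch: 29−21=8 conversions and 8−3=5 bounces.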